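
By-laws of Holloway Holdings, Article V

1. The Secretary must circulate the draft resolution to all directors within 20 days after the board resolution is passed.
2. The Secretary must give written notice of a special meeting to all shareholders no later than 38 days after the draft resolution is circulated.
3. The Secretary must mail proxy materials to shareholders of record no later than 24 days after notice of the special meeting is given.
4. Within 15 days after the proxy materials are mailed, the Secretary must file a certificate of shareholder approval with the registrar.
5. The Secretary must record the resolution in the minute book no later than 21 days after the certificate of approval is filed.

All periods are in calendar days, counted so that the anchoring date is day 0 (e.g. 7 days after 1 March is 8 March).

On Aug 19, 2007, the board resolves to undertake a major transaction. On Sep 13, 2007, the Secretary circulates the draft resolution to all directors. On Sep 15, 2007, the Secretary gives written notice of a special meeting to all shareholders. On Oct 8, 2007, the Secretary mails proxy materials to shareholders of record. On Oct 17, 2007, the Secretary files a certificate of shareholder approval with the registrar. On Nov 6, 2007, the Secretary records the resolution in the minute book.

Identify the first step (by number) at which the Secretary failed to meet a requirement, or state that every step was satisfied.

Step 1 — counting 20 days from Aug 19, 2007 (when the board resolution is passed) gives a deadline of Sep 8, 2007; not done until Sep 13, 2007, 5 days after the deadline.
That is the first point of non-compliance.

Step 1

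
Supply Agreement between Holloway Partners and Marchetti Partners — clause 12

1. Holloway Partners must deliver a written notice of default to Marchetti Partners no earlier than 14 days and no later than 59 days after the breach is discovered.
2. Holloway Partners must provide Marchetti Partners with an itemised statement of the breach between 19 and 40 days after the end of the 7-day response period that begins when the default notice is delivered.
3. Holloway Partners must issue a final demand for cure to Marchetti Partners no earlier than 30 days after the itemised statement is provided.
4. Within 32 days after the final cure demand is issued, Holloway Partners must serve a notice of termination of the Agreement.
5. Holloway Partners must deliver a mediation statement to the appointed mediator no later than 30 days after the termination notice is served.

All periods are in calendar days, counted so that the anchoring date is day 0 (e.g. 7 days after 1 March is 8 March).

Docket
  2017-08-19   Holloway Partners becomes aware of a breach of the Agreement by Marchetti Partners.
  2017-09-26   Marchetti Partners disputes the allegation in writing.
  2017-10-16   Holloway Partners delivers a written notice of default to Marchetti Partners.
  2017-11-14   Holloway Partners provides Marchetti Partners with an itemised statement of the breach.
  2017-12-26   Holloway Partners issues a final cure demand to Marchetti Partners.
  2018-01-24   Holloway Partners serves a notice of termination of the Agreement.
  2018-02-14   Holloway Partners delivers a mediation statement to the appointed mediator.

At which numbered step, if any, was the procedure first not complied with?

Step 1 — 14 and 59 days from 2017-08-19 (when the breach is discovered) are 2017-09-02 and 2017-10-17 respectively; done 2017-10-16, which is between those dates.
Step 2 — 19 and 40 days from 2017-10-23 (end of the 7-day response period, which began when the default notice is delivered on 2017-10-16) are 2017-11-11 and 2017-12-02 respectively; done 2017-11-14 — within the window.
Step 3 — must wait 30 days from 2017-11-14 (when the itemised statement is provided), so not before 2017-12-14; 2017-12-26 is on or after that date.
Step 4 — counting 32 days from 2017-12-26 (when the final cure demand is issued) gives a deadline of 2018-01-27; done 2018-01-24 — timely.
Step 5 — counting 30 days from 2018-01-24 (when the termination notice is served) gives a deadline of 2018-02-23; 2018-02-14 is within that limit.

None — every step was satisfied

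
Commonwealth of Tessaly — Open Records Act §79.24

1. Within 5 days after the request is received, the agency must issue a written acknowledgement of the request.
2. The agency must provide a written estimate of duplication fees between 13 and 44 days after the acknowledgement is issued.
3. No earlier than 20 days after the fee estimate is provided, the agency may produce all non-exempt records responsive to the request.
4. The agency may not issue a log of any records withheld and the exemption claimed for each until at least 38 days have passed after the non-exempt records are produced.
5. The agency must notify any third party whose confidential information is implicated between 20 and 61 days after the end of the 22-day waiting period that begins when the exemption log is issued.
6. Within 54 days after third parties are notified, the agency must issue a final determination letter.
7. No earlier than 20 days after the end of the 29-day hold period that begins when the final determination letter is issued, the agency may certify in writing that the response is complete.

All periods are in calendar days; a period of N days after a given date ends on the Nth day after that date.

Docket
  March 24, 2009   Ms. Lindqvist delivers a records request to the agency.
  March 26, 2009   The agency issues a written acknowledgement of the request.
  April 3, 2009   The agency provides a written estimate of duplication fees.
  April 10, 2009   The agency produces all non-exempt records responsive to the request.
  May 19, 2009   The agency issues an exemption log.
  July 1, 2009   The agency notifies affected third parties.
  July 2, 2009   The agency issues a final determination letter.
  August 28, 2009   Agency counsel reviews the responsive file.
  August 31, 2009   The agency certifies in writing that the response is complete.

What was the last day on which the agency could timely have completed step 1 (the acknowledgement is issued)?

March 29, 2009

Step 1 runs from March 24, 2009, when the request is received. 5 days after March 24, 2009 is March 29, 2009.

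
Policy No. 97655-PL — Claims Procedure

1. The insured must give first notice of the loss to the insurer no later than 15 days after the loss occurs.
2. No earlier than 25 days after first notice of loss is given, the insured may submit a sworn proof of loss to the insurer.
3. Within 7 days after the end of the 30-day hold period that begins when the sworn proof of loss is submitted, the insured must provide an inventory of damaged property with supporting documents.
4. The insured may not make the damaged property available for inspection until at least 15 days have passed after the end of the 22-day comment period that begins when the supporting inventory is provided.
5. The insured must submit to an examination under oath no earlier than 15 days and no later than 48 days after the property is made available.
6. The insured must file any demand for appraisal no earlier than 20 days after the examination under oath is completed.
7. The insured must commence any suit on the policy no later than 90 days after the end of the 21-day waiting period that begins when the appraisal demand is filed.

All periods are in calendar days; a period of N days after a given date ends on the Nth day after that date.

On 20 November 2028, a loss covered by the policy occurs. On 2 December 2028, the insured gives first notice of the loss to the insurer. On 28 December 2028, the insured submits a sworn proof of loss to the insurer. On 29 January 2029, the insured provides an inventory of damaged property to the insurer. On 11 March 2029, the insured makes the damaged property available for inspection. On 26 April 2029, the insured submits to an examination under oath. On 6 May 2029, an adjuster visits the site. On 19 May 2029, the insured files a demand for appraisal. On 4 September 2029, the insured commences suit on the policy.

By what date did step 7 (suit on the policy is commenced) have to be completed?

7 September 2029

The appraisal demand is filed on 19 May 2029; the 21-day waiting period therefore ends 9 June 2029, and step 7 runs from that date. 90 days after 9 June 2029 is 7 September 2029.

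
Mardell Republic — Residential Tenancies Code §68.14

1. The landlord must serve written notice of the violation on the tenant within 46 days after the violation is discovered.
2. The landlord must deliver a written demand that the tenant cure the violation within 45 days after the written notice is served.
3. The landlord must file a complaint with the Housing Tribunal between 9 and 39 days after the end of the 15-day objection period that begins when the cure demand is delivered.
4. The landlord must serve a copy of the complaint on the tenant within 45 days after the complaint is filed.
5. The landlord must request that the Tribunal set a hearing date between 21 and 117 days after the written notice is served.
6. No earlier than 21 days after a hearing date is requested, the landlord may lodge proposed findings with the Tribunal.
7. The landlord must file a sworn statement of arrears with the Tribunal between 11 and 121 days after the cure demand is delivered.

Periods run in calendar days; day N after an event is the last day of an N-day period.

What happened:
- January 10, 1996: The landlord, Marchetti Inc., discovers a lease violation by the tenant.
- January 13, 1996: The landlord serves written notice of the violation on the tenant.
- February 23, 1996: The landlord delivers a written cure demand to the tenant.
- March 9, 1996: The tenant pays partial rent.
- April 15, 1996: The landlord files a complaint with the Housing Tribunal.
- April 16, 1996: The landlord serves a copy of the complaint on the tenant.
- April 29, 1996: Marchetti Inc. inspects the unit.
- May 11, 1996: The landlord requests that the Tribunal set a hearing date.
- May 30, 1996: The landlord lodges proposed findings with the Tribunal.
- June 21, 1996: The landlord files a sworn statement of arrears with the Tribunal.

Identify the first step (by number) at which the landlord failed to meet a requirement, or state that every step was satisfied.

(1) due by January 10, 1996 + 46 days = February 25, 1996; January 13, 1996 is within that limit.
(2) due by January 13, 1996 + 45 days = February 27, 1996; February 23, 1996 is within that limit.
(3) the permitted window runs from March 9, 1996 + 9 = March 18, 1996 to March 9, 1996 + 39 = April 17, 1996; April 15, 1996 falls inside that range.
(4) due by April 15, 1996 + 45 days = May 30, 1996; completed April 16, 1996, before the deadline.
(5) the permitted window runs from January 13, 1996 + 21 = February 3, 1996 to January 13, 1996 + 117 = May 9, 1996; done May 11, 1996 — 2 days after the window closed.

Step 5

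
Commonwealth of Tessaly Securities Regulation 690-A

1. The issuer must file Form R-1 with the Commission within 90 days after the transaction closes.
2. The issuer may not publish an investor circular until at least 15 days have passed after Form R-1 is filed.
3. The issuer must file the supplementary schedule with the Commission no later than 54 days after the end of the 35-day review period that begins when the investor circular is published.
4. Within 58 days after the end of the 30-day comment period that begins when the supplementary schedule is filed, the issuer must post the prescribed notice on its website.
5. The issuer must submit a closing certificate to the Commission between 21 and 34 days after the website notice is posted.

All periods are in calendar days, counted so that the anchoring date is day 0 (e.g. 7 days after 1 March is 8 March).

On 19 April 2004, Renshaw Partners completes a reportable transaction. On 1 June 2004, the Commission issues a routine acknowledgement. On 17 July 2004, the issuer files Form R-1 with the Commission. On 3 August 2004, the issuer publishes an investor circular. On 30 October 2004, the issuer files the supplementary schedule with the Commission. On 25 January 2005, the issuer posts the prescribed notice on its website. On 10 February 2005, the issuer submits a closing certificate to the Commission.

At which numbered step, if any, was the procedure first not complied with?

(1) due by 19 April 2004 + 90 days = 18 July 2004; completed 17 July 2004, before the deadline.
(2) permitted from 17 July 2004 + 15 days = 1 August 2004 onward; done 3 August 2004, after the minimum wait.
(3) due by 7 September 2004 + 54 days = 31 October 2004; done 30 October 2004 — timely.
(4) due by 29 November 2004 + 58 days = 26 January 2005; done 25 January 2005 — timely.
(5) the permitted window runs from 25 January 2005 + 21 = 15 February 2005 to 25 January 2005 + 34 = 28 February 2005; done 10 February 2005 — 5 days before the window opened.
That is the first point of non-compliance.

Step 5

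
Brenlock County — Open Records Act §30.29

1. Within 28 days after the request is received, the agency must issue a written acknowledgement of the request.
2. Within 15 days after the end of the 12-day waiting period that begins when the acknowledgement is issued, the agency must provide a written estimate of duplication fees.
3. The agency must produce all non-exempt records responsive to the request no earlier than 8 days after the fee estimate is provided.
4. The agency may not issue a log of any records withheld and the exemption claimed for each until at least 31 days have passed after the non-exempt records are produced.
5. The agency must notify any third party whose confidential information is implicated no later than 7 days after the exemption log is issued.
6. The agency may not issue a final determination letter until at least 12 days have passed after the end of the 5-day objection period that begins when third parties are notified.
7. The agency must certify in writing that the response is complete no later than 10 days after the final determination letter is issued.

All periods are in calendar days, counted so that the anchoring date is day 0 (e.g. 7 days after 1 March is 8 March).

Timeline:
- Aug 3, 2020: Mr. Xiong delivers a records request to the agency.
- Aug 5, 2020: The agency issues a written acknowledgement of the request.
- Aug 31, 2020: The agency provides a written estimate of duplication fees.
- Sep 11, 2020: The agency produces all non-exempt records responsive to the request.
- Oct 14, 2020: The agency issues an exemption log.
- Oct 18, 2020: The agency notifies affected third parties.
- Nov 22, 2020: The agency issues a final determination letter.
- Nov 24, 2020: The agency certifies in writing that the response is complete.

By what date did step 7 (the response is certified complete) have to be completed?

Dec 2, 2020

Step 7 runs from Nov 22, 2020, when the final determination letter is issued. 10 days after Nov 22, 2020 is Dec 2, 2020.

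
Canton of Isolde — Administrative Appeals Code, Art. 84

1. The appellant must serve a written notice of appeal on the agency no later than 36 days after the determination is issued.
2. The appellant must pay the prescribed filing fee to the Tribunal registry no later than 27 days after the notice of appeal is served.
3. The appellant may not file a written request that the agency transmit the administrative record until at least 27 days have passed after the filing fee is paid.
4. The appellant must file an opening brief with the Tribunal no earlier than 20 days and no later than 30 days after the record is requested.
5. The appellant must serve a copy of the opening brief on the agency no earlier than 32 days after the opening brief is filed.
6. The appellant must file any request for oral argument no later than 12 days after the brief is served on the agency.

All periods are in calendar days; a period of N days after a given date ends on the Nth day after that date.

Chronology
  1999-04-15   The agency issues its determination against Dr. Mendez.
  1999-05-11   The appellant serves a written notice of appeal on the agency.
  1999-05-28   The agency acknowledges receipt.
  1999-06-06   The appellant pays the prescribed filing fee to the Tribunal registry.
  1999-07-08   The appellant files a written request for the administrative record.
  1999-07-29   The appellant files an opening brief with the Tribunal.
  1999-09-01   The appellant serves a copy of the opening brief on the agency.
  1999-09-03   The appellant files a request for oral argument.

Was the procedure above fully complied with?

Yes

Step 1: 36 days after 1999-04-15 (when the determination is issued) is 1999-05-21; 1999-05-11 is within that limit.
Step 2: 27 days after 1999-05-11 (when the notice of appeal is served) is 1999-06-07; done 1999-06-06 — timely.
Step 3: the earliest permitted date is 27 days after 1999-06-06 (when the filing fee is paid), i.e. 1999-07-03; done 1999-07-08 — permitted.
Step 4: the window is 20–30 days after 1999-07-08 (when the record is requested), so 1999-07-28 through 1999-08-07; done 1999-07-29 — within the window.
Step 5: the earliest permitted date is 32 days after 1999-07-29 (when the opening brief is filed), i.e. 1999-08-30; done 1999-09-01, after the minimum wait.
Step 6: 12 days after 1999-09-01 (when the brief is served on the agency) is 1999-09-13; done 1999-09-03 — timely.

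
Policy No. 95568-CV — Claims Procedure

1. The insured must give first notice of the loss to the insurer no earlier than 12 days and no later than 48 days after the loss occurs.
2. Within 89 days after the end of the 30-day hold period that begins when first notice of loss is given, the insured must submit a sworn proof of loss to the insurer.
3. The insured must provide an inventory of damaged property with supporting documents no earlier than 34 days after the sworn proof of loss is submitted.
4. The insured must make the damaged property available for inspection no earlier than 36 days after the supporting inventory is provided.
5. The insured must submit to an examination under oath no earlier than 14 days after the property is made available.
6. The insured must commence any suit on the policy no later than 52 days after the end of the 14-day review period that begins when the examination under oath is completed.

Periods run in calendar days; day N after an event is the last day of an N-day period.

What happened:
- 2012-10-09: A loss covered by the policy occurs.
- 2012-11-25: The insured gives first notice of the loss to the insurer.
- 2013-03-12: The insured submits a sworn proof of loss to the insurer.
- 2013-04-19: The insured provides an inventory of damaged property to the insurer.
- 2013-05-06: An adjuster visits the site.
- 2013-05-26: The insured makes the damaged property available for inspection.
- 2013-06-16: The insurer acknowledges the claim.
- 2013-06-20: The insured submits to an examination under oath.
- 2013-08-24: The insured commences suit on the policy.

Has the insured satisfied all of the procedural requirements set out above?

Yes

Step 1 — 12 and 48 days from 2012-10-09 (when the loss occurs) are 2012-10-21 and 2012-11-26 respectively; done 2012-11-25 — within the window.
Step 2 — counting 89 days from 2012-12-25 (end of the 30-day hold period, which began when first notice of loss is given on 2012-11-25) gives a deadline of 2013-03-24; completed 2013-03-12, before the deadline.
Step 3 — must wait 34 days from 2013-03-12 (when the sworn proof of loss is submitted), so not before 2013-04-15; done 2013-04-19, after the minimum wait.
Step 4 — must wait 36 days from 2013-04-19 (when the supporting inventory is provided), so not before 2013-05-25; 2013-05-26 is on or after that date.
Step 5 — must wait 14 days from 2013-05-26 (when the property is made available), so not before 2013-06-09; done 2013-06-20, after the minimum wait.
Step 6 — counting 52 days from 2013-07-04 (end of the 14-day review period, which began when the examination under oath is completed on 2013-06-20) gives a deadline of 2013-08-25; 2013-08-24 is within that limit.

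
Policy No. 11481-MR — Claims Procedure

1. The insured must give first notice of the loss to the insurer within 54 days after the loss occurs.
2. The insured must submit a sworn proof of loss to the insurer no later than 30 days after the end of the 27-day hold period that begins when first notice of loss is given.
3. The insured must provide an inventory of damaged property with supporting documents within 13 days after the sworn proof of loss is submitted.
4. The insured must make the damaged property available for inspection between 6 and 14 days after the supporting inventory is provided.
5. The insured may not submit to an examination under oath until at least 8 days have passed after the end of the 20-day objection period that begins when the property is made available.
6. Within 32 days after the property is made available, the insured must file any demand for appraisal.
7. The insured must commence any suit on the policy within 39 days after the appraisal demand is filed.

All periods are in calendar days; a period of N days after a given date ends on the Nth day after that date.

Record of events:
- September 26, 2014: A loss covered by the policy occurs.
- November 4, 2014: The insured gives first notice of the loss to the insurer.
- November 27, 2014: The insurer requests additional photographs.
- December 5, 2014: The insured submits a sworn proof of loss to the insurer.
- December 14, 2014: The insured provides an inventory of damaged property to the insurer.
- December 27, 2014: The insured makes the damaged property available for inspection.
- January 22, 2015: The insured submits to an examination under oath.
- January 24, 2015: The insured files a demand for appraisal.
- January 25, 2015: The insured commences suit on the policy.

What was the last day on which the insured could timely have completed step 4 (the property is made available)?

December 28, 2014

Step 4 runs from December 14, 2014, when the supporting inventory is provided. The window is 6–14 days after December 14, 2014; it closes on December 28, 2014.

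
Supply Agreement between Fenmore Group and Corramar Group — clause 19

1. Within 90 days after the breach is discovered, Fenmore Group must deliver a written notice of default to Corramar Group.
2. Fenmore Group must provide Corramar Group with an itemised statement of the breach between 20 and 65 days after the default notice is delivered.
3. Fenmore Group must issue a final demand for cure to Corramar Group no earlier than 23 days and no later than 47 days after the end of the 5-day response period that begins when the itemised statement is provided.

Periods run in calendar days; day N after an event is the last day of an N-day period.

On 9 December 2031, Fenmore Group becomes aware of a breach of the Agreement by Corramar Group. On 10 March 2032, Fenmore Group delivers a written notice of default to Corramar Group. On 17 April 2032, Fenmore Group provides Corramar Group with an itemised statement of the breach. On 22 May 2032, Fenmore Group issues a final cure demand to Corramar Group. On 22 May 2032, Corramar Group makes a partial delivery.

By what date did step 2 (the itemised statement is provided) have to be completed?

14 May 2032

Step 2 runs from 10 March 2032, when the default notice is delivered. The window is 20–65 days after 10 March 2032; it closes on 14 May 2032.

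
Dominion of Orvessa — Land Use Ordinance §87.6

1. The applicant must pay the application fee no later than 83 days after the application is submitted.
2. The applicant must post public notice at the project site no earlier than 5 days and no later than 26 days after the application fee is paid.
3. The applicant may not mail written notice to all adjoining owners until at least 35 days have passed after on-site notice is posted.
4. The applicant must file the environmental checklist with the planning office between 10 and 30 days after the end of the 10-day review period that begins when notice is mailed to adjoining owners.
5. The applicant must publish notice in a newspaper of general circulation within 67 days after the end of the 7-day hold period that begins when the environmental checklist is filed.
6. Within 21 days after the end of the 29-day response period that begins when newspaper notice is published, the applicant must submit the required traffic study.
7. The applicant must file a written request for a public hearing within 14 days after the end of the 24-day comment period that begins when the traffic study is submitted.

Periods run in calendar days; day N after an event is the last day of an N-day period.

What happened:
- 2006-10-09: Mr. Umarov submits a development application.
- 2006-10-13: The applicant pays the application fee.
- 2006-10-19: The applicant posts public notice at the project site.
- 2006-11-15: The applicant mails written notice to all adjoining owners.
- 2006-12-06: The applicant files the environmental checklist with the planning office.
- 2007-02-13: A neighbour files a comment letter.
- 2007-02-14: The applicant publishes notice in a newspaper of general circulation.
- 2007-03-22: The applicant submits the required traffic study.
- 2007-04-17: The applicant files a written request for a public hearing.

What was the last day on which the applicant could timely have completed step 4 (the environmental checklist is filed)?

Notice is mailed to adjoining owners on 2006-11-15; the 10-day review period therefore ends 2006-11-25, and step 4 runs from that date. The window is 10–30 days after 2006-11-25; it closes on 2006-12-25.

2006-12-25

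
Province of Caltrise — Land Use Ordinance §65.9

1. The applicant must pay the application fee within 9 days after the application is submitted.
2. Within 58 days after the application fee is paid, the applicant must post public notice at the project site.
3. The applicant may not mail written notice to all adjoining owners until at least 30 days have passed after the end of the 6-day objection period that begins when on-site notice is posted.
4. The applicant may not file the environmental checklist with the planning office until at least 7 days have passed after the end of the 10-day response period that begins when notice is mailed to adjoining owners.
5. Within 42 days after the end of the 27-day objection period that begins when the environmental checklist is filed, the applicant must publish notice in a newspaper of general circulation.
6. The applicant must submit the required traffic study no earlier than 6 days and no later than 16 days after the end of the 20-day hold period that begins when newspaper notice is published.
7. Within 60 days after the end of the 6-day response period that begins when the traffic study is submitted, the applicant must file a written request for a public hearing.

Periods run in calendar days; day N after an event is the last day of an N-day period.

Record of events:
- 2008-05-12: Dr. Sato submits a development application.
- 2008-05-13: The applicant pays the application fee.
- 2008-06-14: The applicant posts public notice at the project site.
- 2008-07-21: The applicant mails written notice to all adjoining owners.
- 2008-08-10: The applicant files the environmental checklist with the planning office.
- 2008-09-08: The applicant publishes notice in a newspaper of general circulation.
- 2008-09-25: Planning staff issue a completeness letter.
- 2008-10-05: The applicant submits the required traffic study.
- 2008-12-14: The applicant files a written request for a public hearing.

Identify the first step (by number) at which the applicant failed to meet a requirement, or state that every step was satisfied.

Step 7

Step 1: 9 days after 2008-05-12 (when the application is submitted) is 2008-05-21; 2008-05-13 is within that limit.
Step 2: 58 days after 2008-05-13 (when the application fee is paid) is 2008-07-10; done 2008-06-14 — timely.
Step 3: the earliest permitted date is 30 days after 2008-06-20 (end of the 6-day objection period, which began when on-site notice is posted on 2008-06-14), i.e. 2008-07-20; done 2008-07-21 — permitted.
Step 4: the earliest permitted date is 7 days after 2008-07-31 (end of the 10-day response period, which began when notice is mailed to adjoining owners on 2008-07-21), i.e. 2008-08-07; done 2008-08-10 — permitted.
Step 5: 42 days after 2008-09-06 (end of the 27-day objection period, which began when the environmental checklist is filed on 2008-08-10) is 2008-10-18; done 2008-09-08 — timely.
Step 6: the window is 6–16 days after 2008-09-28 (end of the 20-day hold period, which began when newspaper notice is published on 2008-09-08), so 2008-10-04 through 2008-10-14; done 2008-10-05 — within the window.
Step 7: 60 days after 2008-10-11 (end of the 6-day response period, which began when the traffic study is submitted on 2008-10-05) is 2008-12-10; 2008-12-14 misses that deadline by 4 days.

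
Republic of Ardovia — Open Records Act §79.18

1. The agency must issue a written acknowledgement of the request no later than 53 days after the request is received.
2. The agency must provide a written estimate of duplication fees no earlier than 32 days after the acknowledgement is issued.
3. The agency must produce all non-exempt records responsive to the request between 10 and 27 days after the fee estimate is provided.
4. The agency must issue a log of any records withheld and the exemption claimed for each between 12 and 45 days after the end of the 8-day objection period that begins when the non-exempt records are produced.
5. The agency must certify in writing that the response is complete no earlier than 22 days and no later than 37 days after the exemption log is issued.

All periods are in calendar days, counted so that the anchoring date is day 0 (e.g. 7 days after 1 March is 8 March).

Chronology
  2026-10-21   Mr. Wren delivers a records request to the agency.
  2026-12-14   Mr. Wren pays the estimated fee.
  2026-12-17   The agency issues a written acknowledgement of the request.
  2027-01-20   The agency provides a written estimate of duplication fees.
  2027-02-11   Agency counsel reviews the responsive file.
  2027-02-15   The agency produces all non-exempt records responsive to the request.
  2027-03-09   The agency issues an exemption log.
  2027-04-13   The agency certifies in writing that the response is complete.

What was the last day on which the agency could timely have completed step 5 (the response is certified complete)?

Step 5 runs from 2027-03-09, when the exemption log is issued. The window is 22–37 days after 2027-03-09; it closes on 2027-04-15.

2027-04-15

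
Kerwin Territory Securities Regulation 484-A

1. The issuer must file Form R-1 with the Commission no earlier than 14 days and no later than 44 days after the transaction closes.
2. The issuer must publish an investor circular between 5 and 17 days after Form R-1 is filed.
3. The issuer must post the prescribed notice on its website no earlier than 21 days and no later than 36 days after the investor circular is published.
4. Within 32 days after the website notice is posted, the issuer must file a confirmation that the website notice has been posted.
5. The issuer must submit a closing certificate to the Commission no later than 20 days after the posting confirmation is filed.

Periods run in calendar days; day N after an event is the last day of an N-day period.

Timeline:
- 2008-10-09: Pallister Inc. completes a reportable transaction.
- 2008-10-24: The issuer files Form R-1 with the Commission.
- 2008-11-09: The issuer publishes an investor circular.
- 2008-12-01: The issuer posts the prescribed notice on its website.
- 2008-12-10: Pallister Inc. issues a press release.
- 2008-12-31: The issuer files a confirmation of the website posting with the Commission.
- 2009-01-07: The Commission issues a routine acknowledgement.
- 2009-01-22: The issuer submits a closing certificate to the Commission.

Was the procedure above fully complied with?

No

Step 1 — 14 and 44 days from 2008-10-09 (when the transaction closes) are 2008-10-23 and 2008-11-22 respectively; done 2008-10-24 — within the window.
Step 2 — 5 and 17 days from 2008-10-24 (when Form R-1 is filed) are 2008-10-29 and 2008-11-10 respectively; done 2008-11-09 — within the window.
Step 3 — 21 and 36 days from 2008-11-09 (when the investor circular is published) are 2008-11-30 and 2008-12-15 respectively; done 2008-12-01, which is between those dates.
Step 4 — counting 32 days from 2008-12-01 (when the website notice is posted) gives a deadline of 2009-01-02; 2008-12-31 is within that limit.
Step 5 — counting 20 days from 2008-12-31 (when the posting confirmation is filed) gives a deadline of 2009-01-20; 2009-01-22 misses that deadline by 2 days.
The analysis stops there.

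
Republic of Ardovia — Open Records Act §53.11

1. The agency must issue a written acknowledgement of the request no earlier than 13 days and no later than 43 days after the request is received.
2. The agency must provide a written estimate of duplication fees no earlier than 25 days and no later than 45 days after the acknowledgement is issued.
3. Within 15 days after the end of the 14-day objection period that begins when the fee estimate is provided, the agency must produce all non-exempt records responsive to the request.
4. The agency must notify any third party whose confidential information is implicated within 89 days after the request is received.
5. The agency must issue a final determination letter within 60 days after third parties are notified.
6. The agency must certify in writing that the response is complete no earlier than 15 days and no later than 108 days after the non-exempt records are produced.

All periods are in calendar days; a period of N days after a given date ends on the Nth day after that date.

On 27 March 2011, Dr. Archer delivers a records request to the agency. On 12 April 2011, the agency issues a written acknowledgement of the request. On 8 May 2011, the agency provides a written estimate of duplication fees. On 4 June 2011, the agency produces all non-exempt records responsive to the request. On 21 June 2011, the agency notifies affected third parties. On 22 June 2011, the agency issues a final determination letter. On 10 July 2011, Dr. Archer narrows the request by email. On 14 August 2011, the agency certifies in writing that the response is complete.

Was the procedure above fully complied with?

(1) the permitted window runs from 27 March 2011 + 13 = 9 April 2011 to 27 March 2011 + 43 = 9 May 2011; 12 April 2011 falls inside that range.
(2) the permitted window runs from 12 April 2011 + 25 = 7 May 2011 to 12 April 2011 + 45 = 27 May 2011; done 8 May 2011, which is between those dates.
(3) due by 22 May 2011 + 15 days = 6 June 2011; 4 June 2011 is within that limit.
(4) due by 27 March 2011 + 89 days = 24 June 2011; 21 June 2011 is within that limit.
(5) due by 21 June 2011 + 60 days = 20 August 2011; completed 22 June 2011, before the deadline.
(6) the permitted window runs from 4 June 2011 + 15 = 19 June 2011 to 4 June 2011 + 108 = 20 September 2011; done 14 August 2011, which is between those dates.

Yes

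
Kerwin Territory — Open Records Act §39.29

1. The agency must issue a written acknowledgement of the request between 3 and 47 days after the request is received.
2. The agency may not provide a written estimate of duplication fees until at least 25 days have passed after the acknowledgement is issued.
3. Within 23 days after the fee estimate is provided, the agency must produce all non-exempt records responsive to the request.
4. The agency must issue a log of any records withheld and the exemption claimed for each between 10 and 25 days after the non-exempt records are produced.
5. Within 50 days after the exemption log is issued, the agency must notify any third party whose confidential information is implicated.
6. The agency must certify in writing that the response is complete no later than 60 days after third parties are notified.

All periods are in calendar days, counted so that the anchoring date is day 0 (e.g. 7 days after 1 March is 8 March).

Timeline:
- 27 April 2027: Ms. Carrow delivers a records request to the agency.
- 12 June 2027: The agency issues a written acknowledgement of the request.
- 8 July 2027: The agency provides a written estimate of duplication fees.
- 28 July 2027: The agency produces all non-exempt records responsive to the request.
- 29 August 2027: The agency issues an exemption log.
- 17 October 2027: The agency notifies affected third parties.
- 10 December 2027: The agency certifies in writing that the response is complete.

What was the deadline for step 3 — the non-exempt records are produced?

31 July 2027

Step 3 runs from 8 July 2027, when the fee estimate is provided. 23 days after 8 July 2027 is 31 July 2027.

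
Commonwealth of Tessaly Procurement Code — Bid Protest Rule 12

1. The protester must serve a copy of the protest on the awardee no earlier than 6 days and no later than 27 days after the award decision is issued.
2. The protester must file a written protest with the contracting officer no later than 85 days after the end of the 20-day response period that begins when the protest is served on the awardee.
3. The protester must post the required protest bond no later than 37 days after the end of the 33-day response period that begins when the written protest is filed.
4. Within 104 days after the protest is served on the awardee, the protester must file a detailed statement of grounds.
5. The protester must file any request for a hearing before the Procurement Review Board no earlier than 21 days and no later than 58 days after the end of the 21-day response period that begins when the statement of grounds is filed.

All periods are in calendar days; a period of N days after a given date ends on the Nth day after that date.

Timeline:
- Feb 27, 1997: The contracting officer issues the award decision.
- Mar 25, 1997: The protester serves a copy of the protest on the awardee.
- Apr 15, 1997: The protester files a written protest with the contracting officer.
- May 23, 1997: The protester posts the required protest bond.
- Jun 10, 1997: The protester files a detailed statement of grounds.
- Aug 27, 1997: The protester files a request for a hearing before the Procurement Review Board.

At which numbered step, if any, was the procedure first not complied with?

None — every step was satisfied

Step 1 — 6 and 27 days from Feb 27, 1997 (when the award decision is issued) are Mar 5, 1997 and Mar 26, 1997 respectively; done Mar 25, 1997, which is between those dates.
Step 2 — counting 85 days from Apr 14, 1997 (end of the 20-day response period, which began when the protest is served on the awardee on Mar 25, 1997) gives a deadline of Jul 8, 1997; done Apr 15, 1997 — timely.
Step 3 — counting 37 days from May 18, 1997 (end of the 33-day response period, which began when the written protest is filed on Apr 15, 1997) gives a deadline of Jun 24, 1997; completed May 23, 1997, before the deadline.
Step 4 — counting 104 days from Mar 25, 1997 (when the protest is served on the awardee) gives a deadline of Jul 7, 1997; completed Jun 10, 1997, before the deadline.
Step 5 — 21 and 58 days from Jul 1, 1997 (end of the 21-day response period, which began when the statement of grounds is filed on Jun 10, 1997) are Jul 22, 1997 and Aug 28, 1997 respectively; done Aug 27, 1997 — within the window.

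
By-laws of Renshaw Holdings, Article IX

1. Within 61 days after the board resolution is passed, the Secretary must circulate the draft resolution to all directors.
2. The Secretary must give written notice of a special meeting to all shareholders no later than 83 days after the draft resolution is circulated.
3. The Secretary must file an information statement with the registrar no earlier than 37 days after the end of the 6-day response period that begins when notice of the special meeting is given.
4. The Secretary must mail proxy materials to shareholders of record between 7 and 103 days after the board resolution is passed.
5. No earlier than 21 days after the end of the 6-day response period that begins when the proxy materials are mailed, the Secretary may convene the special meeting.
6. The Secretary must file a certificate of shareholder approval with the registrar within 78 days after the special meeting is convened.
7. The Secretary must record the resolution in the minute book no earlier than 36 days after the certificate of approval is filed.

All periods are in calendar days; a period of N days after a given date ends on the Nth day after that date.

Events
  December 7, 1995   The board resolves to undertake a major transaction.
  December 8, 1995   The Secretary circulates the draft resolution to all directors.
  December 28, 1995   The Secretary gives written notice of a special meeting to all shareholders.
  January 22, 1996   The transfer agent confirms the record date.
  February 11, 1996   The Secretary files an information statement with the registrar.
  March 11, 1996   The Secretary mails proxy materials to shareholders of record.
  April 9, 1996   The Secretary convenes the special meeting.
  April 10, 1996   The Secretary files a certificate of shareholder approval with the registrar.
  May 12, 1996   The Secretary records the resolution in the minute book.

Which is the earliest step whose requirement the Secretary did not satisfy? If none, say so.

Step 7

(1) due by December 7, 1995 + 61 days = February 6, 1996; December 8, 1995 is within that limit.
(2) due by December 8, 1995 + 83 days = February 29, 1996; completed December 28, 1995, before the deadline.
(3) permitted from January 3, 1996 + 37 days = February 9, 1996 onward; February 11, 1996 is on or after that date.
(4) the permitted window runs from December 7, 1995 + 7 = December 14, 1995 to December 7, 1995 + 103 = March 19, 1996; done March 11, 1996, which is between those dates.
(5) permitted from March 17, 1996 + 21 days = April 7, 1996 onward; April 9, 1996 is on or after that date.
(6) due by April 9, 1996 + 78 days = June 26, 1996; done April 10, 1996 — timely.
(7) permitted from April 10, 1996 + 36 days = May 16, 1996 onward; acted on May 12, 1996, 4 days prematurely.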